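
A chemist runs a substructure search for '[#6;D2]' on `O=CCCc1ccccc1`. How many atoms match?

Check the 10 heavy atoms by environment: 3× C (D2) → match; 1× O (D1) → no; 1× c (aromatic, D3) → no; 5× c (aromatic, D2) → match.
Summing the matching environments: 3 + 5 = 8 matching atoms.

8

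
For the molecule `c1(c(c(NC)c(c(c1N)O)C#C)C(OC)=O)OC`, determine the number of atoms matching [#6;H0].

The query [#6;H0] means: any carbon with no attached hydrogen.
Check the 18 heavy atoms by environment: 6× c (aromatic, H0) → match; 3× O (H0) → no; 3× C (H3) → no; 2× C (H0) → match; 1× C (H1) → no; 1× N (H1) → no; 1× N (H2) → no; 1× O (H1) → no.
Summing the matching environments: 6 + 2 = 8 matching atoms.

8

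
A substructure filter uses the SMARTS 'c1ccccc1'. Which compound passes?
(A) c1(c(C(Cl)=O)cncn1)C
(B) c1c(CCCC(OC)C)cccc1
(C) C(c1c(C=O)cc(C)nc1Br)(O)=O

B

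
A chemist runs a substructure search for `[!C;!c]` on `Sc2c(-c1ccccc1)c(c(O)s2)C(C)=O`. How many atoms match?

The query [!C;!c] means: neither aliphatic nor aromatic carbon — same as [!#6].
Check the 16 heavy atoms by environment: 1× s (aromatic) → match; 10× c (aromatic) → no; 2× O → match; 1× S → match; 2× C → no.
Summing the matching environments: 1 + 2 + 1 = 4 matching atoms.

4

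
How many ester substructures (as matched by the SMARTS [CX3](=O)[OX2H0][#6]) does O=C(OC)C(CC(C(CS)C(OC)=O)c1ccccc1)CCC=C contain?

2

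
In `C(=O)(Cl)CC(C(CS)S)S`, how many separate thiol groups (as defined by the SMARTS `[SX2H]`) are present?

3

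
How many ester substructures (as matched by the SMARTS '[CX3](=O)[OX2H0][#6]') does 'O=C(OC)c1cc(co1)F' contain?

[CX3](=O)[OX2H0][#6] is the SMARTS for an ester: a carbonyl carbon bonded to an oxygen that is itself bonded to carbon (no H on that O).
Exactly one fragment in the molecule meets all constraints, giving 1 match.

1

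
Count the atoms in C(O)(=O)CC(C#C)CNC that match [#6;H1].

The query [#6;H1] means: any carbon bearing exactly one hydrogen.
Check the 10 heavy atoms by environment: 2× C (H2) → no; 2× C (H1) → match; 1× N (H1) → no; 1× C (H3) → no; 2× C (H0) → no; 1× O (H0) → no; 1× O (H1) → no.
That gives 2 matching atoms.

2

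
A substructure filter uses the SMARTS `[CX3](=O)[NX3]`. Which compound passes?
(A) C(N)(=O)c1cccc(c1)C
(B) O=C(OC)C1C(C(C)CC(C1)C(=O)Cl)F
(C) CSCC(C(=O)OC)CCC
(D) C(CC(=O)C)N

A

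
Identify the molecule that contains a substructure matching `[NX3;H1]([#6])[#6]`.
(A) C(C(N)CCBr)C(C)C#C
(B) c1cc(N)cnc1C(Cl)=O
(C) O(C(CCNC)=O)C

[NX3;H1]([#6])[#6] describes a trivalent nitrogen with one H, bonded to two carbons (a secondary amine).
(A) has a primary amino group (-NH2) but the nitrogen has H2 and only one carbon neighbour.
(B) has a primary amino group (-NH2) but the nitrogen has H2 and only one carbon neighbour.
(C) contains an N-methylamino group (-NHCH3), which satisfies every atom and bond constraint.
So the answer is (C).

C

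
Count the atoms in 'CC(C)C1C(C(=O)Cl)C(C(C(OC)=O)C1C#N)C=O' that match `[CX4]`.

9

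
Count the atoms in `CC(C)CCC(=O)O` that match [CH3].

2

Check the 8 heavy atoms by environment: 2× C (H2) → no; 1× C (H1) → no; 2× C (H3) → match; 1× C (H0) → no; 1× O (H0) → no; 1× O (H1) → no.
That gives 2 matching atoms.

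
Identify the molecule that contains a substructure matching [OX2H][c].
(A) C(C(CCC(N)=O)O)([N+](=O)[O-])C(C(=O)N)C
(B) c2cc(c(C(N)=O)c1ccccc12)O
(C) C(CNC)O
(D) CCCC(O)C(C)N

[OX2H][c] describes a hydroxyl oxygen attached to an aromatic carbon (a phenol).
(A) has a hydroxyl group (-OH) but the -OH is on an aliphatic carbon, not an aromatic c.
(B) contains a hydroxyl group (-OH), which satisfies every atom and bond constraint.
(C) has a hydroxyl group (-OH) but the -OH is on an aliphatic carbon, not an aromatic c.
(D) has a hydroxyl group (-OH) but the -OH is on an aliphatic carbon, not an aromatic c.
So the answer is (B).

B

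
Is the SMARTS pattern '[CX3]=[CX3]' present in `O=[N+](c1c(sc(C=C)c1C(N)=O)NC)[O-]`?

The pattern [CX3]=[CX3] describes a non-aromatic C=C double bond between two sp2 carbons — an alkene.
The molecule carries a vinyl group (-CH=CH2), whose atoms satisfy every constraint of the query, so the pattern matches.

Yes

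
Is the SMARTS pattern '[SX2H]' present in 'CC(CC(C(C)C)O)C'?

No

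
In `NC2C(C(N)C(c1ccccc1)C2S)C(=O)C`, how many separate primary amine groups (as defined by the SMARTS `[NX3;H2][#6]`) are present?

2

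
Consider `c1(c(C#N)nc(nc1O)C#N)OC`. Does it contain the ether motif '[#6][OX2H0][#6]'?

Yes

The pattern [#6][OX2H0][#6] describes an aliphatic oxygen bridging two carbons with no H on the oxygen — an ether.
The molecule carries a methoxy ether (-OCH3), whose atoms satisfy every constraint of the query, so the pattern matches.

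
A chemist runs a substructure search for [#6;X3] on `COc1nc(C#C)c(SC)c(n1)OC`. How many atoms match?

4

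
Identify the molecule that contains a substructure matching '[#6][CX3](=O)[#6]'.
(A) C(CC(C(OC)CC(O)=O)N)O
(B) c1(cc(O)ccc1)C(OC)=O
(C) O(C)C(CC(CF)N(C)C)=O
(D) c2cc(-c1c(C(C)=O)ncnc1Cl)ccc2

D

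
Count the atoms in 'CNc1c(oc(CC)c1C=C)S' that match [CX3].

2

The query [CX3] means: C with X3: aliphatic carbon with exactly 3 total connections.
Check the 12 heavy atoms by environment: 1× o (aromatic, X2) → no; 4× c (aromatic, X3) → no; 2× C (X3) → match; 1× S (X2) → no; 1× N (X3) → no; 3× C (X4) → no.
That gives 2 matching atoms.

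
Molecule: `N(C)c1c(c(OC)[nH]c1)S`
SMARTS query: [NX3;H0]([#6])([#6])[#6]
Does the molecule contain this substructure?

No

The pattern [NX3;H0]([#6])([#6])[#6] describes a trivalent nitrogen with no H, bonded to three carbons — a tertiary amine.
The closest candidate here is an N-methylamino group (-NHCH3), but the nitrogen still has one H (H1), not H0. No other fragment satisfies the full query, so there is no match.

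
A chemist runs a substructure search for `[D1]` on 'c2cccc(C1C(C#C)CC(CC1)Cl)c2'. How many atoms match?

2

Check the 15 heavy atoms by environment: 3× C (D3) → no; 4× C (D2) → no; 1× Cl (D1) → match; 1× c (aromatic, D3) → no; 5× c (aromatic, D2) → no; 1× C (D1) → match.
Summing the matching environments: 1 + 1 = 2 matching atoms.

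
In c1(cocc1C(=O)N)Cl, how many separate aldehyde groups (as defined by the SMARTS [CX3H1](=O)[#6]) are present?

0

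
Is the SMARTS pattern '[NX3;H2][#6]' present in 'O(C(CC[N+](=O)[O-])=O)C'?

No

The pattern [NX3;H2][#6] describes a trivalent nitrogen with two H attached to carbon — a primary amine.
The closest candidate here is a nitro group (-[N+](=O)[O-]), but the nitrogen is [N+] with no H, not NX3H2. No other fragment satisfies the full query, so there is no match.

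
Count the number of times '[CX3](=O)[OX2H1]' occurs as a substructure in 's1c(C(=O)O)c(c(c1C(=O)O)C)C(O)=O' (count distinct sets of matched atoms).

3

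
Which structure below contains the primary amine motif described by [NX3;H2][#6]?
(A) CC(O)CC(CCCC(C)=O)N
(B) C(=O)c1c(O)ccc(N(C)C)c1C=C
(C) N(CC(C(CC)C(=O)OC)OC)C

[NX3;H2][#6] describes a trivalent nitrogen with two H attached to carbon (a primary amine).
(A) contains a primary amino group (-NH2), which satisfies every atom and bond constraint.
(B) has a dimethylamino group (-N(CH3)2) but the nitrogen has H0, not H2.
(C) has an N-methylamino group (-NHCH3) but the nitrogen bears two carbons and only one H (H1), not H2.
So the answer is (A).

A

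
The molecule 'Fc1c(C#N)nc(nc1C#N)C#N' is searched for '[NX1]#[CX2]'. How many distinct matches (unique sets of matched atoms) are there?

3

[NX1]#[CX2] is the SMARTS for a nitrile: a nitrogen triple-bonded to a two-connected carbon.
The molecule carries 3 separate instances of a nitrile (-C#N) meeting every constraint; each maps to a distinct set of atoms, giving 3 matches.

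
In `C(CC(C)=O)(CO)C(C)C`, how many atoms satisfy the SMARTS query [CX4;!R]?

Check the 10 heavy atoms by environment: 7× C (X4, acyclic) → match; 1× O (X2, acyclic) → no; 1× C (X3, acyclic) → no; 1× O (X1, acyclic) → no.
That gives 7 matching atoms.

7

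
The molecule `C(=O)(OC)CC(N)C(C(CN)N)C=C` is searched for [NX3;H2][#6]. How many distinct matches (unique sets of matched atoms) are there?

[NX3;H2][#6] is the SMARTS for a primary amine: a trivalent nitrogen with two H attached to carbon.
The molecule carries 3 separate instances of a primary amino group (-NH2) meeting every constraint; each maps to a distinct set of atoms, giving 3 matches.

3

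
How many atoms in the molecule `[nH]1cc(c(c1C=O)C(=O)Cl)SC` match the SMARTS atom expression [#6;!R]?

Check the 12 heavy atoms by environment: 1× n (aromatic, in 5-ring) → no; 4× c (aromatic, in 5-ring) → no; 3× C (acyclic) → match; 2× O (acyclic) → no; 1× S (acyclic) → no; 1× Cl (acyclic) → no.
That gives 3 matching atoms.

3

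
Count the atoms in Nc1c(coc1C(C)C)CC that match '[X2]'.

1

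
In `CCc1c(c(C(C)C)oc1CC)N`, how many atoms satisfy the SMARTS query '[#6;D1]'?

4

Check the 13 heavy atoms by environment: 1× o (aromatic, D2) → no; 4× c (aromatic, D3) → no; 2× C (D2) → no; 4× C (D1) → match; 1× N (D1) → no; 1× C (D3) → no.
That gives 4 matching atoms.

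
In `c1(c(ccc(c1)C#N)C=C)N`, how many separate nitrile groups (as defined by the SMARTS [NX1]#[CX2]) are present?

1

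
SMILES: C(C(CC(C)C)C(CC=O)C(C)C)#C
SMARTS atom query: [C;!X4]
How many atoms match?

3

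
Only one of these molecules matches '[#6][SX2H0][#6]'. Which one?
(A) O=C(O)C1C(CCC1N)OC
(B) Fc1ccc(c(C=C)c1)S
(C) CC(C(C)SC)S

[#6][SX2H0][#6] describes an aliphatic sulfur bridging two carbons with no H on the sulfur (a thioether).
(A) has a methoxy ether (-OCH3) but the bridging atom is O, not S.
(B) has a thiol (-SH) but the sulfur has H1, not H0 bridging two carbons.
(C) contains a methylthio ether (-SCH3), which satisfies every atom and bond constraint.
So the answer is (C).

C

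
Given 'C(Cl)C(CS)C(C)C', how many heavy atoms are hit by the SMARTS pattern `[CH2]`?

Check the 8 heavy atoms by environment: 2× C (H2) → match; 2× C (H1) → no; 2× C (H3) → no; 1× Cl (H0) → no; 1× S (H1) → no.
That gives 2 matching atoms.

2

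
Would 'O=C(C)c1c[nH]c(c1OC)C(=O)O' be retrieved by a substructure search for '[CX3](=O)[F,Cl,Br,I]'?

The pattern [CX3](=O)[F,Cl,Br,I] describes a carbonyl carbon bonded to a halogen — an acyl halide.
The closest candidate here is a carboxylic acid group (-C(=O)OH), but the carbonyl is bonded to -OH, not to a halogen. No other fragment satisfies the full query, so there is no match.

No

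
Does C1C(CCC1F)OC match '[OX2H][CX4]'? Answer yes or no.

No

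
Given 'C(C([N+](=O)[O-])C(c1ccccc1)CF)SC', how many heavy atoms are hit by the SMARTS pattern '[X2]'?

1

The query [X2] means: any atom with exactly two total connections (bonds + H).
Check the 16 heavy atoms by environment: 5× C (X4) → no; 1× N (charge +1, X3) → no; 1× O (charge -1, X1) → no; 1× O (X1) → no; 1× S (X2) → match; 6× c (aromatic, X3) → no; 1× F (X1) → no.
That gives 1 matching atom.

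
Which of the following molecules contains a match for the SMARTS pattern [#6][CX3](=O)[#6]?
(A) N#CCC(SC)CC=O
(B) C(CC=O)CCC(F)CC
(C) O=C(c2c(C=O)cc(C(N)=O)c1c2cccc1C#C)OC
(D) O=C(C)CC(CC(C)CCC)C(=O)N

D

[#6][CX3](=O)[#6] describes a carbonyl carbon (no H) flanked by two carbons (a ketone).
(A) has an aldehyde (-CHO) but the carbonyl carbon has H1, so it is not flanked by two carbons.
(B) has an aldehyde (-CHO) but the carbonyl carbon has H1, so it is not flanked by two carbons.
(C) has a primary amide (-C(=O)NH2) but one neighbour of the carbonyl carbon is N, not C.
(D) contains an acetyl/ketone group (-C(=O)CH3), which satisfies every atom and bond constraint.
So the answer is (D).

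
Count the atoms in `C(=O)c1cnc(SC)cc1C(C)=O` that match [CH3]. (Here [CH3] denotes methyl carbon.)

2

The query [CH3] means: aliphatic carbon with exactly three hydrogens.
Check the 13 heavy atoms by environment: 1× n (aromatic, H0) → no; 2× c (aromatic, H1) → no; 3× c (aromatic, H0) → no; 1× C (H1) → no; 2× O (H0) → no; 1× S (H0) → no; 2× C (H3) → match; 1× C (H0) → no.
That gives 2 matching atoms.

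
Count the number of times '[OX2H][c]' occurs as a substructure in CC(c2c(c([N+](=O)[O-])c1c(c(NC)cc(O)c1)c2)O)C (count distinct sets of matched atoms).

[OX2H][c] is the SMARTS for a phenol: a hydroxyl oxygen attached to an aromatic carbon.
The molecule carries 2 separate instances of a hydroxyl group (-OH) meeting every constraint; each maps to a distinct set of atoms, giving 2 matches.

2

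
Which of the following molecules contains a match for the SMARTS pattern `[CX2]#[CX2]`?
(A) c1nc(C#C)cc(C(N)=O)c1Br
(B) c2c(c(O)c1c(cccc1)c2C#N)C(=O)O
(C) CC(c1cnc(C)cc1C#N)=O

A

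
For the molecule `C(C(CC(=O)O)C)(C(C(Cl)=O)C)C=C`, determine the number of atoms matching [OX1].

2

The query [OX1] means: aliphatic oxygen with one total connection — typically a carbonyl =O or an oxide.
Check the 14 heavy atoms by environment: 6× C (X4) → no; 4× C (X3) → no; 2× O (X1) → match; 1× Cl (X1) → no; 1× O (X2) → no.
That gives 2 matching atoms.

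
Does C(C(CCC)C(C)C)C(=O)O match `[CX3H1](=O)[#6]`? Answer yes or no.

No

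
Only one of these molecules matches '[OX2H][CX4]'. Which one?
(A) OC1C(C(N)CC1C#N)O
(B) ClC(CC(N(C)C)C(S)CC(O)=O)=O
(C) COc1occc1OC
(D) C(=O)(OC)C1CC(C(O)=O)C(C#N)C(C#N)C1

A

[OX2H][CX4] describes a hydroxyl oxygen bound to an sp3 (X4) carbon (an aliphatic alcohol).
(A) contains a hydroxyl group (-OH), which satisfies every atom and bond constraint.
(B) has a carboxylic acid group (-C(=O)OH) but the -OH is on a CX3 carbonyl carbon, not a CX4 carbon.
(C) has a methoxy ether (-OCH3) but the oxygen has H0 (ether), not H1.
(D) has a carboxylic acid group (-C(=O)OH) but the -OH is on a CX3 carbonyl carbon, not a CX4 carbon.
So the answer is (A).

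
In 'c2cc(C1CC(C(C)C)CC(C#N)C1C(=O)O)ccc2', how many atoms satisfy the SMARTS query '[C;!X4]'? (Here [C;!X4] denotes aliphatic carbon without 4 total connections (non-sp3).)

2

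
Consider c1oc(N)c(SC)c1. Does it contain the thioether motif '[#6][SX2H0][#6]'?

Yes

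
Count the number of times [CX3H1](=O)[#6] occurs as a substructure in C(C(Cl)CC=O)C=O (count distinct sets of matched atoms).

2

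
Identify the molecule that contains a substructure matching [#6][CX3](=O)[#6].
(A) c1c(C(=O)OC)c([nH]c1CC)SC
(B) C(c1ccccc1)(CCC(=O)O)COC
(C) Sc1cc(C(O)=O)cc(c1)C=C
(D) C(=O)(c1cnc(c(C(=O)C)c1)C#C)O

[#6][CX3](=O)[#6] describes a carbonyl carbon (no H) flanked by two carbons (a ketone).
(A) has a methyl-ester group (-C(=O)OCH3) but one neighbour of the carbonyl carbon is O, not C.
(B) has a carboxylic acid group (-C(=O)OH) but one neighbour of the carbonyl carbon is O, not C.
(C) has a carboxylic acid group (-C(=O)OH) but one neighbour of the carbonyl carbon is O, not C.
(D) contains an acetyl/ketone group (-C(=O)CH3), which satisfies every atom and bond constraint.
So the answer is (D).

D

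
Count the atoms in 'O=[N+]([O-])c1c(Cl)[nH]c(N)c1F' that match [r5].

5

The query [r5] means: r5 matches atoms in a five-membered ring.
Check the 11 heavy atoms by environment: 1× n (aromatic, in 5-ring) → match; 4× c (aromatic, in 5-ring) → match; 1× Cl (acyclic) → no; 1× N (charge +1, acyclic) → no; 1× O (charge -1, acyclic) → no; 1× O (acyclic) → no; 1× N (acyclic) → no; 1× F (acyclic) → no.
Summing the matching environments: 1 + 4 = 5 matching atoms.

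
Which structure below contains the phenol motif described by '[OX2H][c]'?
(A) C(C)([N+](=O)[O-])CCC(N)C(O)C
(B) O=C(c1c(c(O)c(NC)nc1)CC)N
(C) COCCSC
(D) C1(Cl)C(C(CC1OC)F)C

B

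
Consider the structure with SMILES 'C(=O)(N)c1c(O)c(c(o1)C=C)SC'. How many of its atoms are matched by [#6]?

8

Check the 13 heavy atoms by environment: 1× o (aromatic) → no; 4× c (aromatic) → match; 4× C → match; 2× O → no; 1× N → no; 1× S → no.
Summing the matching environments: 4 + 4 = 8 matching atoms.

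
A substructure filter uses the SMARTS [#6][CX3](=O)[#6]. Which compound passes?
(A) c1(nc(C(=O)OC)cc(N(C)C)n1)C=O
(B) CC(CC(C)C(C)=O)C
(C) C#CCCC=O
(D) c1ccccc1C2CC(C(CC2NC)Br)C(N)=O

[#6][CX3](=O)[#6] describes a carbonyl carbon (no H) flanked by two carbons (a ketone).
(A) has a methyl-ester group (-C(=O)OCH3) but one neighbour of the carbonyl carbon is O, not C.
(B) contains an acetyl/ketone group (-C(=O)CH3), which satisfies every atom and bond constraint.
(C) has an aldehyde (-CHO) but the carbonyl carbon has H1, so it is not flanked by two carbons.
(D) has a primary amide (-C(=O)NH2) but one neighbour of the carbonyl carbon is N, not C.
So the answer is (B).

B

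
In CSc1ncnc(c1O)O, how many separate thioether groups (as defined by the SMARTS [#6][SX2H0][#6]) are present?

1

[#6][SX2H0][#6] is the SMARTS for a thioether: an aliphatic sulfur bridging two carbons with no H on the sulfur.
Exactly one fragment in the molecule meets all constraints, giving 1 match.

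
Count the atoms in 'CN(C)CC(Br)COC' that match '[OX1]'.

The query [OX1] means: aliphatic oxygen with one total connection — typically a carbonyl =O or an oxide.
Check the 9 heavy atoms by environment: 6× C (X4) → no; 1× O (X2) → no; 1× N (X3) → no; 1× Br (X1) → no.
No environment satisfies the query, so 0 matching atoms.

0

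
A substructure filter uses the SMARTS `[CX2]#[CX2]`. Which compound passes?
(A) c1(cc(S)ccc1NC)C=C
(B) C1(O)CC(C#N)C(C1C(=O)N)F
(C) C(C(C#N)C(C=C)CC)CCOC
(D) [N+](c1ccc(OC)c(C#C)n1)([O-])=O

[CX2]#[CX2] describes a carbon-carbon triple bond (an alkyne).
(A) has a vinyl group (-CH=CH2) but the C=C is a double bond; both carbons are CX3, not CX2.
(B) has a nitrile (-C#N) but the triple bond is C#N, not C#C.
(C) has a nitrile (-C#N) but the triple bond is C#N, not C#C.
(D) contains an ethynyl group (-C#CH), which satisfies every atom and bond constraint.
So the answer is (D).

D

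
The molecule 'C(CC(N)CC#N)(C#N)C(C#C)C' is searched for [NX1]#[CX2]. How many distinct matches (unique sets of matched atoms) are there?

2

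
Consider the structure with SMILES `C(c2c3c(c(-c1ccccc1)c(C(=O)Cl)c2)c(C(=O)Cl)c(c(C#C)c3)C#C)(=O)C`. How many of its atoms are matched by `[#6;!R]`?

The query [#6;!R] means: carbon not in any ring.
Check the 29 heavy atoms by environment: 16× c (aromatic, in 6-ring) → no; 8× C (acyclic) → match; 3× O (acyclic) → no; 2× Cl (acyclic) → no.
That gives 8 matching atoms.

8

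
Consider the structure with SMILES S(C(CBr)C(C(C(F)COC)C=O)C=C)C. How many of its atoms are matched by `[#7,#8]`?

2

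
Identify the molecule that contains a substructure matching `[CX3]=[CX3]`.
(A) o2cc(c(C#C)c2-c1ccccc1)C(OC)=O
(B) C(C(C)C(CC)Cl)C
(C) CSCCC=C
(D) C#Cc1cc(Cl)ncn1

C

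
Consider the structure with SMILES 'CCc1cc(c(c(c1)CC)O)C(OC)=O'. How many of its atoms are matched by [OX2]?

The query [OX2] means: aliphatic oxygen with two total connections — ether, hydroxyl, or ester single-bond O.
Check the 15 heavy atoms by environment: 6× c (aromatic, X3) → no; 2× O (X2) → match; 1× C (X3) → no; 1× O (X1) → no; 5× C (X4) → no.
That gives 2 matching atoms.

2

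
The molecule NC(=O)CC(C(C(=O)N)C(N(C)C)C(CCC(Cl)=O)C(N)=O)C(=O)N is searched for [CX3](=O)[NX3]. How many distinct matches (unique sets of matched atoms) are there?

4

[CX3](=O)[NX3] is the SMARTS for an amide: a carbonyl carbon bonded to a trivalent nitrogen.
The molecule carries 4 separate instances of a primary amide (-C(=O)NH2) meeting every constraint; each maps to a distinct set of atoms, giving 4 matches.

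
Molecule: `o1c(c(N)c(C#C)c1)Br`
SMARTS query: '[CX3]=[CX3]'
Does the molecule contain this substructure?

No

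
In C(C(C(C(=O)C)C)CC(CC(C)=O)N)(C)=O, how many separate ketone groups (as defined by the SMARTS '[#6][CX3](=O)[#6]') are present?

[#6][CX3](=O)[#6] is the SMARTS for a ketone: a carbonyl carbon (no H) flanked by two carbons.
The molecule carries 3 separate instances of an acetyl/ketone group (-C(=O)CH3) meeting every constraint; each maps to a distinct set of atoms, giving 3 matches.

3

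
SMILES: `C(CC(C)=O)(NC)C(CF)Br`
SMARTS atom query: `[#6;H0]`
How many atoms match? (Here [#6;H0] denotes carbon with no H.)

The query [#6;H0] means: any carbon with no attached hydrogen.
Check the 11 heavy atoms by environment: 2× C (H2) → no; 2× C (H1) → no; 1× N (H1) → no; 2× C (H3) → no; 1× C (H0) → match; 1× O (H0) → no; 1× Br (H0) → no; 1× F (H0) → no.
That gives 1 matching atom.

1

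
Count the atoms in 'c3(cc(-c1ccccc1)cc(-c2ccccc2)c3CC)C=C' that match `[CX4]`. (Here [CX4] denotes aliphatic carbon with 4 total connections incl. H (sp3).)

2

Check the 22 heavy atoms by environment: 18× c (aromatic, X3) → no; 2× C (X4) → match; 2× C (X3) → no.
That gives 2 matching atoms.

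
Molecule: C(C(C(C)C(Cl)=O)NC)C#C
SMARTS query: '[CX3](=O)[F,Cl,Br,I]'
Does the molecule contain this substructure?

The pattern [CX3](=O)[F,Cl,Br,I] describes a carbonyl carbon bonded to a halogen — an acyl halide.
The molecule carries an acyl chloride (-C(=O)Cl), whose atoms satisfy every constraint of the query, so the pattern matches.

Yes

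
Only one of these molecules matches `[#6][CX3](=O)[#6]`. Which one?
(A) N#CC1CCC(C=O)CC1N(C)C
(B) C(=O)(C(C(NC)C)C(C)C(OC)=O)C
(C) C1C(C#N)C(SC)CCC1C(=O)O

B

[#6][CX3](=O)[#6] describes a carbonyl carbon (no H) flanked by two carbons (a ketone).
(A) has an aldehyde (-CHO) but the carbonyl carbon has H1, so it is not flanked by two carbons.
(B) contains an acetyl/ketone group (-C(=O)CH3), which satisfies every atom and bond constraint.
(C) has a carboxylic acid group (-C(=O)OH) but one neighbour of the carbonyl carbon is O, not C.
So the answer is (B).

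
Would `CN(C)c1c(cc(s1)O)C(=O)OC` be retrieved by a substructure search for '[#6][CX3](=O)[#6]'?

No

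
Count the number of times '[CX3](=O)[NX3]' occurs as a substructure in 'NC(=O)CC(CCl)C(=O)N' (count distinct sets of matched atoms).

2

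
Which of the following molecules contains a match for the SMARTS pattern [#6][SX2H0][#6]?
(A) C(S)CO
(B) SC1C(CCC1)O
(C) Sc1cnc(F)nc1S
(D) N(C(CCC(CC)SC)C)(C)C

D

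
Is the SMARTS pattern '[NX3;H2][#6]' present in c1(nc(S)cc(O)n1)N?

The pattern [NX3;H2][#6] describes a trivalent nitrogen with two H attached to carbon — a primary amine.
The molecule carries a primary amino group (-NH2), whose atoms satisfy every constraint of the query, so the pattern matches.

Yes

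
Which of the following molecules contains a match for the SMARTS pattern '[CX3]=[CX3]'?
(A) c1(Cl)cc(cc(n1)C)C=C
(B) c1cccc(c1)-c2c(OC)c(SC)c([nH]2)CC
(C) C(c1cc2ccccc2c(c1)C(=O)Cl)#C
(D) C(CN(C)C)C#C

[CX3]=[CX3] describes a non-aromatic C=C double bond between two sp2 carbons (an alkene).
(A) contains a vinyl group (-CH=CH2), which satisfies every atom and bond constraint.
(B) has an ethyl group (-CH2CH3) but its C-C bond is a single bond between CX4 carbons, not CX3=CX3.
(C) has an ethynyl group (-C#CH) but the C-C bond is a triple bond, not a double bond.
(D) has an ethynyl group (-C#CH) but the C-C bond is a triple bond, not a double bond.
So the answer is (A).

A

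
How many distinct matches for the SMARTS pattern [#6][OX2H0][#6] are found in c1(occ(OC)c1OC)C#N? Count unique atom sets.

2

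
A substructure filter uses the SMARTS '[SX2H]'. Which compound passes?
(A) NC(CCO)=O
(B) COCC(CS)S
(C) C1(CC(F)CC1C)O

B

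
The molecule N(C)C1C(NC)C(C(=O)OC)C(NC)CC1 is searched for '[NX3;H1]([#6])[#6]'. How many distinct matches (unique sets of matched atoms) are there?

3

[NX3;H1]([#6])[#6] is the SMARTS for a secondary amine: a trivalent nitrogen with one H, bonded to two carbons.
The molecule carries 3 separate instances of an N-methylamino group (-NHCH3) meeting every constraint; each maps to a distinct set of atoms, giving 3 matches.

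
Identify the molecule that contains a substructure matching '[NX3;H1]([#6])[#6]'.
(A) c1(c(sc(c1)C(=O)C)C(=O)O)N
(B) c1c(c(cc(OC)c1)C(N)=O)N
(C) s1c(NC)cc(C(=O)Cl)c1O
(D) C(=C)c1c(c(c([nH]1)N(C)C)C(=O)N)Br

[NX3;H1]([#6])[#6] describes a trivalent nitrogen with one H, bonded to two carbons (a secondary amine).
(A) has a primary amino group (-NH2) but the nitrogen has H2 and only one carbon neighbour.
(B) has a primary amino group (-NH2) but the nitrogen has H2 and only one carbon neighbour.
(C) contains an N-methylamino group (-NHCH3), which satisfies every atom and bond constraint.
(D) has a dimethylamino group (-N(CH3)2) but the nitrogen has H0, not H1.
So the answer is (C).

C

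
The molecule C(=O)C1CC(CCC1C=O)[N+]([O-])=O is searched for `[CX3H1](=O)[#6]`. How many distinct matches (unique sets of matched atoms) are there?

[CX3H1](=O)[#6] is the SMARTS for an aldehyde: an sp2 carbon with one H, double-bonded to O and single-bonded to carbon.
The molecule carries 2 separate instances of an aldehyde (-CHO) meeting every constraint; each maps to a distinct set of atoms, giving 2 matches.

2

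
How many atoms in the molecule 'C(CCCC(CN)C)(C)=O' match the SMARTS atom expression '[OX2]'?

0

The query [OX2] means: aliphatic oxygen with two total connections — ether, hydroxyl, or ester single-bond O.
Check the 10 heavy atoms by environment: 7× C (X4) → no; 1× C (X3) → no; 1× O (X1) → no; 1× N (X3) → no.
No environment satisfies the query, so 0 matching atoms.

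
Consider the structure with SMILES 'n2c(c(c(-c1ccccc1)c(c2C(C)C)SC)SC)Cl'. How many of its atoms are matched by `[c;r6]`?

11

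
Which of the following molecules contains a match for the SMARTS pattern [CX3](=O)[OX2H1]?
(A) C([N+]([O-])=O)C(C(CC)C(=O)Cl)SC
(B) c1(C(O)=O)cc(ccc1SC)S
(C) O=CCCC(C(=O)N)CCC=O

B

[CX3](=O)[OX2H1] describes an sp2 carbon double-bonded to O and single-bonded to an -OH oxygen (a carboxylic acid).
(A) has an acyl chloride (-C(=O)Cl) but the carbonyl is bonded to Cl, not to an -OH oxygen.
(B) contains a carboxylic acid group (-C(=O)OH), which satisfies every atom and bond constraint.
(C) has a primary amide (-C(=O)NH2) but the carbonyl is bonded to N, not to an -OH oxygen.
So the answer is (B).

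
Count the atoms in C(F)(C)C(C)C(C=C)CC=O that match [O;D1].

The query [O;D1] means: aliphatic oxygen bonded to exactly one heavy atom.
Check the 11 heavy atoms by environment: 3× C (D1) → no; 3× C (D3) → no; 3× C (D2) → no; 1× O (D1) → match; 1× F (D1) → no.
That gives 1 matching atom.

1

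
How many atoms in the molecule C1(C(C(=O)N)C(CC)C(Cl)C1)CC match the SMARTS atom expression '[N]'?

1

The query [N] means: uppercase N matches aliphatic (non-aromatic) nitrogen only.
Check the 13 heavy atoms by environment: 10× C → no; 1× Cl → no; 1× O → no; 1× N → match.
That gives 1 matching atom.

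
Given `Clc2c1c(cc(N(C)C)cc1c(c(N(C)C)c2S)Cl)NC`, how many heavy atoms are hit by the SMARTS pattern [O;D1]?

0

The query [O;D1] means: aliphatic oxygen bonded to exactly one heavy atom.
Check the 21 heavy atoms by environment: 8× c (aromatic, D3) → no; 2× c (aromatic, D2) → no; 2× N (D3) → no; 5× C (D1) → no; 1× N (D2) → no; 2× Cl (D1) → no; 1× S (D1) → no.
No environment satisfies the query, so 0 matching atoms.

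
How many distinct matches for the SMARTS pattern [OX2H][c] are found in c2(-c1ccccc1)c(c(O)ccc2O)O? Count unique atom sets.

3

[OX2H][c] is the SMARTS for a phenol: a hydroxyl oxygen attached to an aromatic carbon.
The molecule carries 3 separate instances of a hydroxyl group (-OH) meeting every constraint; each maps to a distinct set of atoms, giving 3 matches.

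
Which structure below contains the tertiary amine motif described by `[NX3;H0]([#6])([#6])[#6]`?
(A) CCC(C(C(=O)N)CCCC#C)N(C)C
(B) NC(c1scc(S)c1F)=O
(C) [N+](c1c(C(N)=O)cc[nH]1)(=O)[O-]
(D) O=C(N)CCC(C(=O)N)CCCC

A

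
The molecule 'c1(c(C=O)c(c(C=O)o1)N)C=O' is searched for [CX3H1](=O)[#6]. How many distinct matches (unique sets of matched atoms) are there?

3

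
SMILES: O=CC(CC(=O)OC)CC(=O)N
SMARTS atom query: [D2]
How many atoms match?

Check the 12 heavy atoms by environment: 3× C (D2) → match; 3× C (D3) → no; 3× O (D1) → no; 1× O (D2) → match; 1× C (D1) → no; 1× N (D1) → no.
Summing the matching environments: 3 + 1 = 4 matching atoms.

4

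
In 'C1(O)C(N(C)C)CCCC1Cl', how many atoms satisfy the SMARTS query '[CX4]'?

8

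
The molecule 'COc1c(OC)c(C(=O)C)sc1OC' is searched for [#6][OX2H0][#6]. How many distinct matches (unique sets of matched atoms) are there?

3

[#6][OX2H0][#6] is the SMARTS for an ether: an aliphatic oxygen bridging two carbons with no H on the oxygen.
The molecule carries 3 separate instances of a methoxy ether (-OCH3) meeting every constraint; each maps to a distinct set of atoms, giving 3 matches.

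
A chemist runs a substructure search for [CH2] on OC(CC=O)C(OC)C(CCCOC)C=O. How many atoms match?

4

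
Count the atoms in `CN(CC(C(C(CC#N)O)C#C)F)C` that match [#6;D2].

4

The query [#6;D2] means: any carbon bonded to exactly two heavy atoms.
Check the 14 heavy atoms by environment: 4× C (D2) → match; 3× C (D3) → no; 1× N (D3) → no; 3× C (D1) → no; 1× F (D1) → no; 1× N (D1) → no; 1× O (D1) → no.
That gives 4 matching atoms.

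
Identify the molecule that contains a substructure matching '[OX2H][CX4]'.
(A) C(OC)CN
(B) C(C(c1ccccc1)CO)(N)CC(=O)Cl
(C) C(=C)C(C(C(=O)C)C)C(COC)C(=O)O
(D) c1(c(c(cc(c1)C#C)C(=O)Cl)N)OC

B

[OX2H][CX4] describes a hydroxyl oxygen bound to an sp3 (X4) carbon (an aliphatic alcohol).
(A) has a methoxy ether (-OCH3) but the oxygen has H0 (ether), not H1.
(B) contains a hydroxyl group (-OH), which satisfies every atom and bond constraint.
(C) has a methoxy ether (-OCH3) but the oxygen has H0 (ether), not H1.
(D) has a methoxy ether (-OCH3) but the oxygen has H0 (ether), not H1.
So the answer is (B).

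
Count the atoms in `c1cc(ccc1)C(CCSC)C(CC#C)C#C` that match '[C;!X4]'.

Check the 17 heavy atoms by environment: 6× C (X4) → no; 1× S (X2) → no; 4× C (X2) → match; 6× c (aromatic, X3) → no.
That gives 4 matching atoms.

4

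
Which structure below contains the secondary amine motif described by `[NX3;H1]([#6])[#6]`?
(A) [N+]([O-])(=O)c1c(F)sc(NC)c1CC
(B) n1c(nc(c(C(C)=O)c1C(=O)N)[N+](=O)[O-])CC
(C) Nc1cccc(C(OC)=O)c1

[NX3;H1]([#6])[#6] describes a trivalent nitrogen with one H, bonded to two carbons (a secondary amine).
(A) contains an N-methylamino group (-NHCH3), which satisfies every atom and bond constraint.
(B) has a primary amide (-C(=O)NH2) but the -C(=O)NH2 nitrogen has H2, not H1.
(C) has a primary amino group (-NH2) but the nitrogen has H2 and only one carbon neighbour.
So the answer is (A).

A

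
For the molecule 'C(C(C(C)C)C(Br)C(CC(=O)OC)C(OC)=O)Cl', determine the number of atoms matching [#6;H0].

2

The query [#6;H0] means: any carbon with no attached hydrogen.
Check the 18 heavy atoms by environment: 2× C (H2) → no; 4× C (H1) → no; 2× C (H0) → match; 4× O (H0) → no; 4× C (H3) → no; 1× Cl (H0) → no; 1× Br (H0) → no.
That gives 2 matching atoms.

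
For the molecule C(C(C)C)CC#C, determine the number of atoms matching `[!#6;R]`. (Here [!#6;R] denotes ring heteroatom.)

0

The query [!#6;R] means: non-carbon atom that is part of a ring.
Check the 7 heavy atoms by environment: 7× C (acyclic) → no.
No environment satisfies the query, so 0 matching atoms.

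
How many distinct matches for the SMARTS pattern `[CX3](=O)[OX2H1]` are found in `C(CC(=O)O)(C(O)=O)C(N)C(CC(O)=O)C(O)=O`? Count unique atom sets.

4

[CX3](=O)[OX2H1] is the SMARTS for a carboxylic acid: an sp2 carbon double-bonded to O and single-bonded to an -OH oxygen.
The molecule carries 4 separate instances of a carboxylic acid group (-C(=O)OH) meeting every constraint; each maps to a distinct set of atoms, giving 4 matches.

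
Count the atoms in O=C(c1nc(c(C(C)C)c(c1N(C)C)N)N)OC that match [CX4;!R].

6

The query [CX4;!R] means: aliphatic carbon with four total connections, not in a ring.
Check the 18 heavy atoms by environment: 1× n (aromatic, X2, in 6-ring) → no; 5× c (aromatic, X3, in 6-ring) → no; 3× N (X3, acyclic) → no; 6× C (X4, acyclic) → match; 1× C (X3, acyclic) → no; 1× O (X1, acyclic) → no; 1× O (X2, acyclic) → no.
That gives 6 matching atoms.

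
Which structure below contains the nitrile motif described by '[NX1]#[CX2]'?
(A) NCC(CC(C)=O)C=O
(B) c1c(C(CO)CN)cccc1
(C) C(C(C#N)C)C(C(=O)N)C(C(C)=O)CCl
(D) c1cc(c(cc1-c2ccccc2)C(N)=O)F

[NX1]#[CX2] describes a nitrogen triple-bonded to a two-connected carbon (a nitrile).
(A) has a primary amino group (-NH2) but the nitrogen is NX3 (three connections), not NX1 triple-bonded.
(B) has a primary amino group (-NH2) but the nitrogen is NX3 (three connections), not NX1 triple-bonded.
(C) contains a nitrile (-C#N), which satisfies every atom and bond constraint.
(D) has a primary amide (-C(=O)NH2) but the nitrogen is NX3, not NX1.
So the answer is (C).

C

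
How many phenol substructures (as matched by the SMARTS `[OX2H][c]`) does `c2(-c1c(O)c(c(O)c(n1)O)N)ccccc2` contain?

3

[OX2H][c] is the SMARTS for a phenol: a hydroxyl oxygen attached to an aromatic carbon.
The molecule carries 3 separate instances of a hydroxyl group (-OH) meeting every constraint; each maps to a distinct set of atoms, giving 3 matches.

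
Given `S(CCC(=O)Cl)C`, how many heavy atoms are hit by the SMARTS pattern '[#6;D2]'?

2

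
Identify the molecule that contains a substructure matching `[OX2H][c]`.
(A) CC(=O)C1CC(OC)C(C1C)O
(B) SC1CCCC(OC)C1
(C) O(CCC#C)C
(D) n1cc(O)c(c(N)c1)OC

D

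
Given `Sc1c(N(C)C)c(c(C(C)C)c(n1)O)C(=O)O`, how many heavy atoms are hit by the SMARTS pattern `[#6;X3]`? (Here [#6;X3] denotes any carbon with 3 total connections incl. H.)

The query [#6;X3] means: any carbon (aromatic or not) with three total connections.
Check the 17 heavy atoms by environment: 1× n (aromatic, X2) → no; 5× c (aromatic, X3) → match; 1× C (X3) → match; 1× O (X1) → no; 2× O (X2) → no; 5× C (X4) → no; 1× N (X3) → no; 1× S (X2) → no.
Summing the matching environments: 5 + 1 = 6 matching atoms.

6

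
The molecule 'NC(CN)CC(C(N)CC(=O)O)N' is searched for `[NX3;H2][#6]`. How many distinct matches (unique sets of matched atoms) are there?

[NX3;H2][#6] is the SMARTS for a primary amine: a trivalent nitrogen with two H attached to carbon.
The molecule carries 4 separate instances of a primary amino group (-NH2) meeting every constraint; each maps to a distinct set of atoms, giving 4 matches.

4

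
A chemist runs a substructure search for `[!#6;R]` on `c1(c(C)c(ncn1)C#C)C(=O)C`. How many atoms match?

Check the 12 heavy atoms by environment: 2× n (aromatic, in 6-ring) → match; 4× c (aromatic, in 6-ring) → no; 5× C (acyclic) → no; 1× O (acyclic) → no.
That gives 2 matching atoms.

2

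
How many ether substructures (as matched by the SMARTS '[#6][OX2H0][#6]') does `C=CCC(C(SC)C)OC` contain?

1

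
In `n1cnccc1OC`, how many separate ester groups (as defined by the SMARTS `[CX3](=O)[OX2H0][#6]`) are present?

[CX3](=O)[OX2H0][#6] is the SMARTS for an ester: a carbonyl carbon bonded to an oxygen that is itself bonded to carbon (no H on that O).
The molecule has a methoxy ether (-OCH3), but the ether oxygen is not adjacent to a C=O carbon; nothing else fits, so there are 0 matches.

0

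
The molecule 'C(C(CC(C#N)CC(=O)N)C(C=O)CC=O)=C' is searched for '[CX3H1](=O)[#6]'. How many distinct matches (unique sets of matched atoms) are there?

[CX3H1](=O)[#6] is the SMARTS for an aldehyde: an sp2 carbon with one H, double-bonded to O and single-bonded to carbon.
The molecule carries 2 separate instances of an aldehyde (-CHO) meeting every constraint; each maps to a distinct set of atoms, giving 2 matches.

2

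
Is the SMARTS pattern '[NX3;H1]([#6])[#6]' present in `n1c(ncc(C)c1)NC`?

Yes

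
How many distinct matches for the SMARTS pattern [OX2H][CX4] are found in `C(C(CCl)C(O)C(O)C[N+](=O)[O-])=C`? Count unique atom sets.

2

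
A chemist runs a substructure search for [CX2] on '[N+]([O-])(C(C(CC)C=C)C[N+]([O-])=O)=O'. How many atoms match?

0

The query [CX2] means: C with X2: aliphatic carbon with exactly 2 total connections.
Check the 13 heavy atoms by environment: 5× C (X4) → no; 2× N (charge +1, X3) → no; 2× O (charge -1, X1) → no; 2× O (X1) → no; 2× C (X3) → no.
No environment satisfies the query, so 0 matching atoms.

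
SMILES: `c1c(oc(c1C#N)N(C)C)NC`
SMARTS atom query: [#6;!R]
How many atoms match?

4

The query [#6;!R] means: carbon not in any ring.
Check the 12 heavy atoms by environment: 1× o (aromatic, in 5-ring) → no; 4× c (aromatic, in 5-ring) → no; 3× N (acyclic) → no; 4× C (acyclic) → match.
That gives 4 matching atoms.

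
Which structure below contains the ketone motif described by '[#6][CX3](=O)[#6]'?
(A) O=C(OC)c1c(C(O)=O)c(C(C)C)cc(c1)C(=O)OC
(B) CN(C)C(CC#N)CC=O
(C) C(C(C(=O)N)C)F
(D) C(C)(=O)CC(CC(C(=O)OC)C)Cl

D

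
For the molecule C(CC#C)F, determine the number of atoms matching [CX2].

The query [CX2] means: C with X2: aliphatic carbon with exactly 2 total connections.
Check the 5 heavy atoms by environment: 2× C (X4) → no; 2× C (X2) → match; 1× F (X1) → no.
That gives 2 matching atoms.

2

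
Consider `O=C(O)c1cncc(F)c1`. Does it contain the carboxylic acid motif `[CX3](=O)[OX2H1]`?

Yes

The pattern [CX3](=O)[OX2H1] describes an sp2 carbon double-bonded to O and single-bonded to an -OH oxygen — a carboxylic acid.
The molecule carries a carboxylic acid group (-C(=O)OH), whose atoms satisfy every constraint of the query, so the pattern matches.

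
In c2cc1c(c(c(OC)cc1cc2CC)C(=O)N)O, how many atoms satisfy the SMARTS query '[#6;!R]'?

4

Check the 18 heavy atoms by environment: 10× c (aromatic, in 6-ring) → no; 4× C (acyclic) → match; 3× O (acyclic) → no; 1× N (acyclic) → no.
That gives 4 matching atoms.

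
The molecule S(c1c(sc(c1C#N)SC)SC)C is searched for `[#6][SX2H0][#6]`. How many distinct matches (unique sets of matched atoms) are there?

[#6][SX2H0][#6] is the SMARTS for a thioether: an aliphatic sulfur bridging two carbons with no H on the sulfur.
The molecule carries 3 separate instances of a methylthio ether (-SCH3) meeting every constraint; each maps to a distinct set of atoms, giving 3 matches.

3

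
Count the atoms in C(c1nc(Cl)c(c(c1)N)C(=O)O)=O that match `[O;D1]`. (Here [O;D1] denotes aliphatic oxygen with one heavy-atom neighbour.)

3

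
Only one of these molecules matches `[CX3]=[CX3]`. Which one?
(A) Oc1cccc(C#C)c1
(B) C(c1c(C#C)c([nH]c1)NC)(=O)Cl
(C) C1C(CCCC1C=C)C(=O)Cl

C

[CX3]=[CX3] describes a non-aromatic C=C double bond between two sp2 carbons (an alkene).
(A) has an ethynyl group (-C#CH) but the C-C bond is a triple bond, not a double bond.
(B) has an ethynyl group (-C#CH) but the C-C bond is a triple bond, not a double bond.
(C) contains a vinyl group (-CH=CH2), which satisfies every atom and bond constraint.
So the answer is (C).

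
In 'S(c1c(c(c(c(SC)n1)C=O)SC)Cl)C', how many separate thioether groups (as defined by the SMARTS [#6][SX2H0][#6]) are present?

3

[#6][SX2H0][#6] is the SMARTS for a thioether: an aliphatic sulfur bridging two carbons with no H on the sulfur.
The molecule carries 3 separate instances of a methylthio ether (-SCH3) meeting every constraint; each maps to a distinct set of atoms, giving 3 matches.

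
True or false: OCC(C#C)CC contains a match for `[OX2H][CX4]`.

The pattern [OX2H][CX4] describes a hydroxyl oxygen bound to an sp3 (X4) carbon — an aliphatic alcohol.
The molecule carries a hydroxyl group (-OH), whose atoms satisfy every constraint of the query, so the pattern matches.

True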